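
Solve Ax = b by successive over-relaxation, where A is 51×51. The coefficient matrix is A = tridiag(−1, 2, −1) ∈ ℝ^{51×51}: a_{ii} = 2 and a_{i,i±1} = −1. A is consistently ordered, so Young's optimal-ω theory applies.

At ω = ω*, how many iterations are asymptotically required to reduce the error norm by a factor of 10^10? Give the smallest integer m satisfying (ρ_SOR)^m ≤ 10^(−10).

m = 191

[ρ_J] n=51: ρ(B_J) = cos(π/(n+1)) = cos(π/52) = 0.9981756.
1 − cos²(π/52) = sin²(π/52) ⇒ √(1−ρ_J²) = sin(π/52) = 0.0603785.
So ω* = 2/1.0603785 = 1.8861190 (Young).
ρ_SOR = ω* − 1 = 1.8861190 − 1 = 0.8861190.
(0.8861190)^m ≤ 10^{−10}  ⇒  m·ln(0.8861190) ≤ −10·ln10  ⇒  m ≥ 190.448  ⇒  m = 191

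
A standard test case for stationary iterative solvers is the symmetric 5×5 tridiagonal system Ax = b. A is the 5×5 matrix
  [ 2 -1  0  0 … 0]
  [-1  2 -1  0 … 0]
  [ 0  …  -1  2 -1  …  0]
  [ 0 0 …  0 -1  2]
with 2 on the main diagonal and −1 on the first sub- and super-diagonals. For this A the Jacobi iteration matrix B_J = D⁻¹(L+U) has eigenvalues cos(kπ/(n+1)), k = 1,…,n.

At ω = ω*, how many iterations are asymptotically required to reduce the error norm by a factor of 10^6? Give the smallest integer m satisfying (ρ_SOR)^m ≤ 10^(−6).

spectrum of D⁻¹(L+U) = {cos(kπ/6) : 1≤k≤5}; ρ_J = cos(π/6) = 0.8660254.
root = sin(π/6) = 0.5000000  (since 1−cos² = sin²).
ω* = 2 / (1 + 0.5000000) = 2 / 1.5000000 ≈ 1.3333333.
ρ(B_{ω*}) = ω*−1 = 0.3333333
(0.3333333)^m ≤ 10^{−6}  ⇒  m·ln(0.3333333) ≤ −6·ln10  ⇒  m ≥ 12.575  ⇒  m = 13

m = 13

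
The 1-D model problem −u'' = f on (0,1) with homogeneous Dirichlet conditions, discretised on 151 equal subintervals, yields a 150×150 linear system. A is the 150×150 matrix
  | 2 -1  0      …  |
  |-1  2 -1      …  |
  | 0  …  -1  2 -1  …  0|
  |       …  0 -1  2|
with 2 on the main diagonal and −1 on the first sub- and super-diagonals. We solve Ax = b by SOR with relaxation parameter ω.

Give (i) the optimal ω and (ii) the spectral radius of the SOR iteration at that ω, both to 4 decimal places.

ω* = 1.9592, ρ_SOR = 0.9592

n=150: λ(B_J) = 1 − λ(A)/2 = cos(kπ/151); k=1 gives ρ_J = 0.9998.
√(1−ρ_J²) simplifies to sin(π/151) = 0.02080.
ω* = 2 / (1 + 0.02080) = 2 / 1.02080 ≈ 1.9592.
At ω = 1.9592 every |λ(B_ω)| = ω−1, so ρ_SOR = 0.9592.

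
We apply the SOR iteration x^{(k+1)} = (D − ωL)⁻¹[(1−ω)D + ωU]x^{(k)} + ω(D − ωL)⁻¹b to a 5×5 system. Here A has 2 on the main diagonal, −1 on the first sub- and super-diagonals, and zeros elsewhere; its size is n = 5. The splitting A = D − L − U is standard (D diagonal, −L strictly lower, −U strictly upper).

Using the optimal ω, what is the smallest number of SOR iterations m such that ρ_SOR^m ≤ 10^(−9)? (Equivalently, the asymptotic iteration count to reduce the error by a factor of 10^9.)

m = 19

ρ_J = max_k |cos(kπ/6)| = cos(π/6) = 0.8660254
√(1−ρ_J²) = |sin(π/6)| = 0.5000000
ω* = 2/(1 + 0.5000000) = 2/1.5000000 = 1.3333333.
ρ_SOR = ω* − 1 ≈ 0.3333333.
(0.3333333)^m ≤ 10^{−9}  ⇒  m·ln(0.3333333) ≤ −9·ln10  ⇒  m ≥ 18.863  ⇒  m = 19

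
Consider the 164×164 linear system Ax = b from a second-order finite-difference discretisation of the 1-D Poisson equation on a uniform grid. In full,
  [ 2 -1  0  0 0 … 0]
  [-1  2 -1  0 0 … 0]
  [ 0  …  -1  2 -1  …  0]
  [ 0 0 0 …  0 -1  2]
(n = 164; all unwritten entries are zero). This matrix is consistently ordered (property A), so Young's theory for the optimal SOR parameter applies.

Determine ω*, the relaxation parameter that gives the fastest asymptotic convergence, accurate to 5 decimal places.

[ρ_J] n=164: ρ(B_J) = cos(π/(n+1)) = cos(π/165) = 0.99982.
√(1−ρ_J²) simplifies to sin(π/165) = 0.019039.
Then 2/(1+√(1−ρ_J²)) = 2/(1+0.019039); ω* = 2/1.019039 = 1.96263.
ρ_SOR = ω* − 1 = 1.96263 − 1 = 0.96263.

ω* = 1.96263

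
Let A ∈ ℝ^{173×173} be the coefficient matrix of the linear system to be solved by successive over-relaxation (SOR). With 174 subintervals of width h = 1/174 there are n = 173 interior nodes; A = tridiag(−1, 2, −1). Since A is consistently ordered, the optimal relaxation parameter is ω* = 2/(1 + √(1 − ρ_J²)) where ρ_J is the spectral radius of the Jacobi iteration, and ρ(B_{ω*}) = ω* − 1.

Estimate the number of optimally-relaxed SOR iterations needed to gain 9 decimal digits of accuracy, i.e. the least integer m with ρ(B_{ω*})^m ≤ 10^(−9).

½·tridiag(1,0,1) at n=173: λ_k = cos(kπ/174); max |λ| at k=1 ⇒ ρ_J = cos(π/174) ≈ 0.9998370.
√(1−ρ_J²) simplifies to sin(π/174) = 0.0180541.
Young: ω* = 2/(1+√(1−ρ_J²)) = 2/(1+0.0180541) = 2/1.0180541 = 1.9645321.
ρ_SOR = ω* − 1 ≈ 0.9645321.
(0.9645321)^m ≤ 10^{−9}  ⇒  m·ln(0.9645321) ≤ −9·ln10  ⇒  m ≥ 573.859  ⇒  m = 574

m = 574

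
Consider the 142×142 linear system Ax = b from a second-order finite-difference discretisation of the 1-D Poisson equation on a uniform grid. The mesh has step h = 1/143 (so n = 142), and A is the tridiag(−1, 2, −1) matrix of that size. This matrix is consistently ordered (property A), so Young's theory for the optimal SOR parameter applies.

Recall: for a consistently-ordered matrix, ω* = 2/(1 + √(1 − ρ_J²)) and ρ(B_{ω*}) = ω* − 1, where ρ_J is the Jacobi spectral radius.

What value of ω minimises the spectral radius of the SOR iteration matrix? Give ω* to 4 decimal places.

½·tridiag(1,0,1) at n=142: λ_k = cos(kπ/143); max |λ| at k=1 ⇒ ρ_J = cos(π/143) ≈ 0.9998.
1 − cos²(π/143) = sin²(π/143) ⇒ √(1−ρ_J²) = sin(π/143) = 0.02197.
ω* = 2/(1+0.02197) = 1.9570
ρ(B_{ω*}) = ω*−1 = 0.9570

ω* = 1.9570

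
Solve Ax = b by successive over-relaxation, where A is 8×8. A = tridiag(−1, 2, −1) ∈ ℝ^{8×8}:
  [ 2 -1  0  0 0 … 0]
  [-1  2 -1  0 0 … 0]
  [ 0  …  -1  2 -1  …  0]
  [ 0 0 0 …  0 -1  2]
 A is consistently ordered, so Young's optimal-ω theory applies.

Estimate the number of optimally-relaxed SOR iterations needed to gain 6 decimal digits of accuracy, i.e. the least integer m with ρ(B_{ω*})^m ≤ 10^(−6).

ρ_J = max_k |cos(kπ/9)| = cos(π/9) = 0.9396926
1 − cos²(π/9) = sin²(π/9) ⇒ √(1−ρ_J²) = sin(π/9) = 0.3420201.
ω* = 2/(1 + 0.3420201) = 2/1.3420201 = 1.4902906.
ρ_SOR = ω* − 1 = 1.4902906 − 1 = 0.4902906.
Need (0.4902906)^m ≤ 10^(−6): m ≥ 6·ln10/|ln 0.4902906| = 13.8155/0.712757 = 19.383 ⇒ m = 20.

m = 20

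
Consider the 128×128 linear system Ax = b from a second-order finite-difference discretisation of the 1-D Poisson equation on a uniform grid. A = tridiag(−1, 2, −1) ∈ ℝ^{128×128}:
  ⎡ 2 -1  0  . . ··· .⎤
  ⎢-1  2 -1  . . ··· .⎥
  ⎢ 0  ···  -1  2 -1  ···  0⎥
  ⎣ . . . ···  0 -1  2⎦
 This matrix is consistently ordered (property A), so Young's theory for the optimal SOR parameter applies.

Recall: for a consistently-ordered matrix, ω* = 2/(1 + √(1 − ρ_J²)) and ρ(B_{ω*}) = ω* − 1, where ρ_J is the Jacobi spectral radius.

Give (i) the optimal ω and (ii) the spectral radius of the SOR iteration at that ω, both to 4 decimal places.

ω* = 1.9525, ρ_SOR = 0.9525

[ρ_J] n=128: ρ(B_J) = cos(π/(n+1)) = cos(π/129) = 0.9997.
√(1−ρ_J²) = |sin(π/129)| = 0.02435
Young: ω* = 2/(1+√(1−ρ_J²)) = 2/(1+0.02435) = 2/1.02435 = 1.9525.
At ω = 1.9525 every |λ(B_ω)| = ω−1, so ρ_SOR = 0.9525.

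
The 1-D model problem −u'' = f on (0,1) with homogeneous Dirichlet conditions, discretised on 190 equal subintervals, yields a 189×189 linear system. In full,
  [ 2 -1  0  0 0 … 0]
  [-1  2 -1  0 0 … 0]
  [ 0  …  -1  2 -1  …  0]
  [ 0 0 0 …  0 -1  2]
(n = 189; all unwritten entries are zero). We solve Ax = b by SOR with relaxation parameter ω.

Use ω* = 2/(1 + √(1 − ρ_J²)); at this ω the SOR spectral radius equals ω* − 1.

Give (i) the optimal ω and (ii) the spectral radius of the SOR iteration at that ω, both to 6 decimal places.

B_J for the 189×189 system has eigenvalues cos(kπ/190); ρ_J = cos(π/190) = 0.999863.
root = sin(π/190) = 0.0165339  (since 1−cos² = sin²).
Then 2/(1+√(1−ρ_J²)) = 2/(1+0.0165339); ω* = 2/1.0165339 = 1.967470.
[ρ_SOR] ω* − 1 = 0.967470.

ω* = 1.967470, ρ_SOR = 0.967470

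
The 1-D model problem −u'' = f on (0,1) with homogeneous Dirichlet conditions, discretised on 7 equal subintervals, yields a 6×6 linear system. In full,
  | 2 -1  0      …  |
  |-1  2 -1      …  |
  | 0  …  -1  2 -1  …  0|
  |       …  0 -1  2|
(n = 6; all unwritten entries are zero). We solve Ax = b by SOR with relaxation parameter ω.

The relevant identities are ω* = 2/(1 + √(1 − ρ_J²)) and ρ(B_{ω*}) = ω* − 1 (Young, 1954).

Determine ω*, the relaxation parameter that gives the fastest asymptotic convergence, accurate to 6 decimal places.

½·tridiag(1,0,1) at n=6: λ_k = cos(kπ/7); max |λ| at k=1 ⇒ ρ_J = cos(π/7) ≈ 0.900969.
root = sin(π/7) = 0.4338837  (since 1−cos² = sin²).
ω* = 2/(1 + 0.4338837) = 2/1.4338837 = 1.394813.
Hence ρ(B_{ω*}) = 1.394813 − 1 = 0.394813.

ω* = 1.394813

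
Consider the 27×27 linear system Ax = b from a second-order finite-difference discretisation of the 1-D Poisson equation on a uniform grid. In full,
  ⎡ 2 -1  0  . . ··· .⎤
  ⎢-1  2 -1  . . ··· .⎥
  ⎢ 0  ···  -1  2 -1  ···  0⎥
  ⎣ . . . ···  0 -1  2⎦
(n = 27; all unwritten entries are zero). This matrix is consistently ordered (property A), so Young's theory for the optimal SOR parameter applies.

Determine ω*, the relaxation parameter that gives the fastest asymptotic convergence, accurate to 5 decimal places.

½·tridiag(1,0,1) at n=27: λ_k = cos(kπ/28); max |λ| at k=1 ⇒ ρ_J = cos(π/28) ≈ 0.99371.
√(1−ρ_J²) = |sin(π/28)| = 0.111964
So ω* = 2/1.111964 = 1.79862 (Young).
and ρ(B_{ω*}) = 1.79862 − 1 = 0.79862.

ω* = 1.79862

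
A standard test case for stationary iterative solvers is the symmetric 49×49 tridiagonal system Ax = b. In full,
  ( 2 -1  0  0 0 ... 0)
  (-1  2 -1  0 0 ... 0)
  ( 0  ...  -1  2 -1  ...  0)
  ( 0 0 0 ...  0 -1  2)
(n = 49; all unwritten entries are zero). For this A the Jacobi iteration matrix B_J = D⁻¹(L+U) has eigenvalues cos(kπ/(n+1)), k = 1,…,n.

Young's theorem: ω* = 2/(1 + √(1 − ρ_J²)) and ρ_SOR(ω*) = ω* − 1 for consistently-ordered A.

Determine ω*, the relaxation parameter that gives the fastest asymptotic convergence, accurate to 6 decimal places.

ω* = 1.881838

spectrum of D⁻¹(L+U) = {cos(kπ/50) : 1≤k≤49}; ρ_J = cos(π/50) = 0.998027.
√(1−ρ_J²) = |sin(π/50)| = 0.0627905
Then 2/(1+√(1−ρ_J²)) = 2/(1+0.0627905); ω* = 2/1.0627905 = 1.881838.
[ρ_SOR] ω* − 1 = 0.881838.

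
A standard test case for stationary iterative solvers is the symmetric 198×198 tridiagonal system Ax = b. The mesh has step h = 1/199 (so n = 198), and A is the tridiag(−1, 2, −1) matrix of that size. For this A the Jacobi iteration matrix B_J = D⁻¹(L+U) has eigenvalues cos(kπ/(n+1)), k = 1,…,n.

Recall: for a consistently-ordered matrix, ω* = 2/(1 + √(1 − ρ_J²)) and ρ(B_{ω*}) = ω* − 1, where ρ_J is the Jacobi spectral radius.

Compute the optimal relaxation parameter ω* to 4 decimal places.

ω* = 1.9689

B_J for the 198×198 system has eigenvalues cos(kπ/199); ρ_J = cos(π/199) = 0.9999.
√(1−ρ_J²) = |sin(π/199)| = 0.01579
So ω* = 2/1.01579 = 1.9689 (Young).
At ω = 1.9689 every |λ(B_ω)| = ω−1, so ρ_SOR = 0.9689.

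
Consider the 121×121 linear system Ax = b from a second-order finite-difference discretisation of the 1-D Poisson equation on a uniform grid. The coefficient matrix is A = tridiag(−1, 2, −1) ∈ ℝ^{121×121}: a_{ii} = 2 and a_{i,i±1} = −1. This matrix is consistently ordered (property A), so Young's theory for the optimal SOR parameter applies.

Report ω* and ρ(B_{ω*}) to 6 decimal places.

B_J for the 121×121 system has eigenvalues cos(kπ/122); ρ_J = cos(π/122) = 0.999668.
√(1 − cos²(π/122)) = sin(π/122) ≈ 0.0257479.
[ω*] 2 ÷ (1 + 0.0257479) = 2 ÷ 1.0257479 = 1.949797.
At ω = 1.949797 every |λ(B_ω)| = ω−1, so ρ_SOR = 0.949797.

ω* = 1.949797, ρ_SOR = 0.949797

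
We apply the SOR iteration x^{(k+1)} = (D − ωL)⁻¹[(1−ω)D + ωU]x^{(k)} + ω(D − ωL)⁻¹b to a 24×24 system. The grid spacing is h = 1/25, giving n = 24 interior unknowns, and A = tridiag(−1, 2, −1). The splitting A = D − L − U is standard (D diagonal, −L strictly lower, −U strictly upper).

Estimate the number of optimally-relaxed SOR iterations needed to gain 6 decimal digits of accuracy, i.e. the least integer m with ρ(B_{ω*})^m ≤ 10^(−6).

m = 55

B_J for the 24×24 system has eigenvalues cos(kπ/25); ρ_J = cos(π/25) = 0.9921147.
√(1−ρ_J²) simplifies to sin(π/25) = 0.1253332.
So ω* = 2/1.1253332 = 1.7772514 (Young).
and ρ(B_{ω*}) = 1.7772514 − 1 = 0.7772514.
m ≥ 6·ln10 / (−ln 0.7772514) = 54.825; smallest integer m = 55.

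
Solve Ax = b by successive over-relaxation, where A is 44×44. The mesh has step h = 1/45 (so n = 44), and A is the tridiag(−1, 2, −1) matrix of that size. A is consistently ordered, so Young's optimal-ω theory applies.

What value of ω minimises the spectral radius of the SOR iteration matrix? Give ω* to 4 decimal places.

[ρ_J] n=44: ρ(B_J) = cos(π/(n+1)) = cos(π/45) = 0.9976.
root = sin(π/45) = 0.06976  (since 1−cos² = sin²).
So ω* = 2/1.06976 = 1.8696 (Young).
[ρ_SOR] ω* − 1 = 0.8696.

ω* = 1.8696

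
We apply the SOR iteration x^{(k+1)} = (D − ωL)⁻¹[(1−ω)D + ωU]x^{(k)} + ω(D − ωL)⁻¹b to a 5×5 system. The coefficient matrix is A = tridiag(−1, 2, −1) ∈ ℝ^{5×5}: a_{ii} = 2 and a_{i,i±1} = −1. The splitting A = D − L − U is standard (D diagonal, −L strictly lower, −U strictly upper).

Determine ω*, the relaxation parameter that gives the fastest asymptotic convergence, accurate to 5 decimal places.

ρ_J = max_k |cos(kπ/6)| = cos(π/6) = 0.86603
√(1−ρ_J²) simplifies to sin(π/6) = 0.500000.
ω* = 2/(1+0.500000) = 1.33333
[ρ_SOR] ω* − 1 = 0.33333.

ω* = 1.33333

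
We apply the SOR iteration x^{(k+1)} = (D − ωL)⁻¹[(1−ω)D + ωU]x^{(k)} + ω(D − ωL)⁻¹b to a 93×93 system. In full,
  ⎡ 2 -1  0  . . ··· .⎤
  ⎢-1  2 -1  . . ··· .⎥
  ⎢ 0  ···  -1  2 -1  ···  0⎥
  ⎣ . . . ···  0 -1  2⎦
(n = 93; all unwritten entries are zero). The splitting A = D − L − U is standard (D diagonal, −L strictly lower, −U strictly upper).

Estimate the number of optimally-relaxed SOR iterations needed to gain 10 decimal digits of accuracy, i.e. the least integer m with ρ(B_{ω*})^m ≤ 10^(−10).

[ρ_J] n=93: ρ(B_J) = cos(π/(n+1)) = cos(π/94) = 0.9994416.
√(1−ρ_J²) = |sin(π/94)| = 0.0334150
[ω*] 2 ÷ (1 + 0.0334150) = 2 ÷ 1.0334150 = 1.9353309.
[ρ_SOR] ω* − 1 = 0.9353309.
10·ln10 = 23.0259; −ln(0.9353309) = 0.0668549; m = ⌈23.0259/0.0668549⌉ = ⌈344.416⌉ = 345.

m = 345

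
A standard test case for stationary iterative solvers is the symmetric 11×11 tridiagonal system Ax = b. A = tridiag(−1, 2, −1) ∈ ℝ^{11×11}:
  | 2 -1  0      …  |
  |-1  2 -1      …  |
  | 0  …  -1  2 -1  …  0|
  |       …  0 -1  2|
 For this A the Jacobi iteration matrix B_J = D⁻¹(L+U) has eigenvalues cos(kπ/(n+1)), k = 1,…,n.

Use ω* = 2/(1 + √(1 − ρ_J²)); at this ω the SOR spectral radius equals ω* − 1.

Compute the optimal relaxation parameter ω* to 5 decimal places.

ω* = 1.58879

½·tridiag(1,0,1) at n=11: λ_k = cos(kπ/12); max |λ| at k=1 ⇒ ρ_J = cos(π/12) ≈ 0.96593.
√(1−ρ_J²) simplifies to sin(π/12) = 0.258819.
Then 2/(1+√(1−ρ_J²)) = 2/(1+0.258819); ω* = 2/1.258819 = 1.58879.
At ω = 1.58879 every |λ(B_ω)| = ω−1, so ρ_SOR = 0.58879.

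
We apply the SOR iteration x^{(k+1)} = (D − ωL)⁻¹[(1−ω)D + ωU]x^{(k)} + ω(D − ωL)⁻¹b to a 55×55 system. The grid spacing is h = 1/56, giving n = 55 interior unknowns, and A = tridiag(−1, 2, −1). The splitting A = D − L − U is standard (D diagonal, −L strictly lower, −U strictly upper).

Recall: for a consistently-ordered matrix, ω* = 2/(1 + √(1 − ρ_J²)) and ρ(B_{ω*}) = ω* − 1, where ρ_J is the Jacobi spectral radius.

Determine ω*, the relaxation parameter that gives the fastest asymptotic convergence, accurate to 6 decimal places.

With n=55, ρ(Jacobi) = cos(π/56) = 0.998427.
√(1−ρ_J²) = |sin(π/56)| = 0.0560704
ω* = 2 / (1 + 0.0560704) = 2 / 1.0560704 ≈ 1.893813.
At ω = 1.893813 every |λ(B_ω)| = ω−1, so ρ_SOR = 0.893813.

ω* = 1.893813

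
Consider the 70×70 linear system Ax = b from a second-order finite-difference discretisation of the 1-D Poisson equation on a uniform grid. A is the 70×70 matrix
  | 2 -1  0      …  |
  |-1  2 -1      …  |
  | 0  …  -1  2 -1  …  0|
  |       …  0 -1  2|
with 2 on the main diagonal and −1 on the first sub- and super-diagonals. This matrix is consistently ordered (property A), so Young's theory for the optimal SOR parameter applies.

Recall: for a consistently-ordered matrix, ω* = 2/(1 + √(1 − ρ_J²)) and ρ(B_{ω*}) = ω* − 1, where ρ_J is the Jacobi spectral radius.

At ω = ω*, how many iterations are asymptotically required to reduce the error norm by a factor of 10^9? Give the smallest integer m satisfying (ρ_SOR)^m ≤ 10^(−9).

B_J for the 70×70 system has eigenvalues cos(kπ/71); ρ_J = cos(π/71) = 0.9990212.
√(1−ρ_J²) = |sin(π/71)| = 0.0442333
ω* = 2/(1+0.0442333) = 1.9152808
ρ_SOR = ω* − 1 = 1.9152808 − 1 = 0.9152808.
m ≥ 9·ln10 / (−ln 0.9152808) = 234.097; smallest integer m = 235.

m = 235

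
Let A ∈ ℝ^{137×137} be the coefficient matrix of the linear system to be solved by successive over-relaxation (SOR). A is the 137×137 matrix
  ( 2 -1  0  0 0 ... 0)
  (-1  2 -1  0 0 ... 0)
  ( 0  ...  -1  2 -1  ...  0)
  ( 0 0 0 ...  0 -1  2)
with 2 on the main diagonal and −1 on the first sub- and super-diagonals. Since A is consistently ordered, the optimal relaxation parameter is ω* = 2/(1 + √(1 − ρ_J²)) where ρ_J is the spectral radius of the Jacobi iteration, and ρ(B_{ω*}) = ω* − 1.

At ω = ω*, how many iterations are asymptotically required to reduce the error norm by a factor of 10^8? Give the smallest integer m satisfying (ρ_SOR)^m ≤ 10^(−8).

m = 405

With n=137, ρ(Jacobi) = cos(π/138) = 0.9997409.
√(1 − cos²(π/138)) = sin(π/138) ≈ 0.0227632.
Young: ω* = 2/(1+√(1−ρ_J²)) = 2/(1+0.0227632) = 2/1.0227632 = 1.9554869.
ρ(B_{ω*}) = ω*−1 = 0.9554869
8·ln10 = 18.4207; −ln(0.9554869) = 0.0455342; m = ⌈18.4207/0.0455342⌉ = ⌈404.546⌉ = 405.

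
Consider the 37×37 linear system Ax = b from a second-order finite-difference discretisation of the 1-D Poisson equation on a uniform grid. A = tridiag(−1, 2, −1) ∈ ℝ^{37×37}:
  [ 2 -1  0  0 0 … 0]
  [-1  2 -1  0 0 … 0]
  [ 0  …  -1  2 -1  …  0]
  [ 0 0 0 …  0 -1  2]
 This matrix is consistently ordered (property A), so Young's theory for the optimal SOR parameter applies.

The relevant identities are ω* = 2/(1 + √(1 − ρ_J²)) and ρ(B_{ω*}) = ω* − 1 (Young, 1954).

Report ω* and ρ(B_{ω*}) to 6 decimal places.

B_J for the 37×37 system has eigenvalues cos(kπ/38); ρ_J = cos(π/38) = 0.996584.
√(1 − cos²(π/38)) = sin(π/38) ≈ 0.0825793.
ω* = 2 / (1 + 0.0825793) = 2 / 1.0825793 ≈ 1.847440.
Hence ρ(B_{ω*}) = 1.847440 − 1 = 0.847440.

ω* = 1.847440, ρ_SOR = 0.847440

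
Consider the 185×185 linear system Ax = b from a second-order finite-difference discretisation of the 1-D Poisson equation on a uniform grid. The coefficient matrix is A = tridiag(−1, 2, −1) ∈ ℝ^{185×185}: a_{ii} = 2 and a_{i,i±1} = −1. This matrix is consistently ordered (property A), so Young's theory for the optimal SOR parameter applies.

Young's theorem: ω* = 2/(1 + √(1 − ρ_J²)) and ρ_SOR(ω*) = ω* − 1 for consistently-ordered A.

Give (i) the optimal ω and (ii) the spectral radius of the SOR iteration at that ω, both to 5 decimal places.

With n=185, ρ(Jacobi) = cos(π/186) = 0.99986.
√(1 − cos²(π/186)) = sin(π/186) ≈ 0.016889.
Young: ω* = 2/(1+√(1−ρ_J²)) = 2/(1+0.016889) = 2/1.016889 = 1.96678.
At ω = 1.96678 every |λ(B_ω)| = ω−1, so ρ_SOR = 0.96678.

ω* = 1.96678, ρ_SOR = 0.96678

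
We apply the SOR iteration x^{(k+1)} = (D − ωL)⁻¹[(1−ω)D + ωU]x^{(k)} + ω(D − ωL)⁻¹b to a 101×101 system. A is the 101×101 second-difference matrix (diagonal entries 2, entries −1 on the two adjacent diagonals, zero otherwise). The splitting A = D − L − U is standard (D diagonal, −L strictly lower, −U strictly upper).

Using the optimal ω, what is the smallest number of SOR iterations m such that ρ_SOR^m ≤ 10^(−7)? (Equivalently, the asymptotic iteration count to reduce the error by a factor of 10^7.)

m = 262

spectrum of D⁻¹(L+U) = {cos(kπ/102) : 1≤k≤101}; ρ_J = cos(π/102) = 0.9995257.
√(1−ρ_J²) simplifies to sin(π/102) = 0.0307951.
ω* = 2/(1 + 0.0307951) = 2/1.0307951 = 1.9402498.
ρ(B_{ω*}) = ω*−1 = 0.9402498
ρ_SOR^m ≤ 10^(−7) ⇔ m ≥ 7·ln10/(−ln 0.9402498) = 16.1181/0.0616097 = 261.616; m = ⌈261.616⌉ = 262.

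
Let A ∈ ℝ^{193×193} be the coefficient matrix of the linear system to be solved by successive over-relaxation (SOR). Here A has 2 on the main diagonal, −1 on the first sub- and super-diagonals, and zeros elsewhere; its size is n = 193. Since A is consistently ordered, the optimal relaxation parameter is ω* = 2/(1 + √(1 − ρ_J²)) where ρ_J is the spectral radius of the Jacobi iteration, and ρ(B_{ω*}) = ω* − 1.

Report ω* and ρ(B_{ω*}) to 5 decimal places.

ω* = 1.96813, ρ_SOR = 0.96813

B_J for the 193×193 system has eigenvalues cos(kπ/194); ρ_J = cos(π/194) = 0.99987.
1 − cos²(π/194) = sin²(π/194) ⇒ √(1−ρ_J²) = sin(π/194) = 0.016193.
Young: ω* = 2/(1+√(1−ρ_J²)) = 2/(1+0.016193) = 2/1.016193 = 1.96813.
Hence ρ(B_{ω*}) = 1.96813 − 1 = 0.96813.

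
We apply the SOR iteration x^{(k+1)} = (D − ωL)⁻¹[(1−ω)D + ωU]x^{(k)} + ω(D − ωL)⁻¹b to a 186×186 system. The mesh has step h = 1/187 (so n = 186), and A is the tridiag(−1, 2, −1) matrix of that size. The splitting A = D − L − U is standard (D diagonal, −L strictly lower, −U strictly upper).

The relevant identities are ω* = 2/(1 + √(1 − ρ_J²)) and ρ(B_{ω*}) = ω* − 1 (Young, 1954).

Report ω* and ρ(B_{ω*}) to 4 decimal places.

ω* = 1.9670, ρ_SOR = 0.9670

½·tridiag(1,0,1) at n=186: λ_k = cos(kπ/187); max |λ| at k=1 ⇒ ρ_J = cos(π/187) ≈ 0.9999.
root = sin(π/187) = 0.01680  (since 1−cos² = sin²).
ω* = 2 / (1 + 0.01680) = 2 / 1.01680 ≈ 1.9670.
Hence ρ(B_{ω*}) = 1.9670 − 1 = 0.9670.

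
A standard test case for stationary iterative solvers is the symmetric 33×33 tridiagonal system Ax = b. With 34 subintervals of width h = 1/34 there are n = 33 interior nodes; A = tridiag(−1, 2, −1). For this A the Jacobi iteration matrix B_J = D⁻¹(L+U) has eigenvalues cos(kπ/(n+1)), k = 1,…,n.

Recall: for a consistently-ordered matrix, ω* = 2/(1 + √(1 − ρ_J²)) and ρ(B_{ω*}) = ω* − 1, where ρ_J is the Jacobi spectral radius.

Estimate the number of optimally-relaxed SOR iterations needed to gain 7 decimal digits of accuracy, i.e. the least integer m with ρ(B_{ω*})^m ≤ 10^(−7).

spectrum of D⁻¹(L+U) = {cos(kπ/34) : 1≤k≤33}; ρ_J = cos(π/34) = 0.9957342.
root = sin(π/34) = 0.0922684  (since 1−cos² = sin²).
So ω* = 2/1.0922684 = 1.8310518 (Young).
and ρ(B_{ω*}) = 1.8310518 − 1 = 0.8310518.
m ≥ 7·ln10 / (−ln 0.8310518) = 87.095; smallest integer m = 88.

m = 88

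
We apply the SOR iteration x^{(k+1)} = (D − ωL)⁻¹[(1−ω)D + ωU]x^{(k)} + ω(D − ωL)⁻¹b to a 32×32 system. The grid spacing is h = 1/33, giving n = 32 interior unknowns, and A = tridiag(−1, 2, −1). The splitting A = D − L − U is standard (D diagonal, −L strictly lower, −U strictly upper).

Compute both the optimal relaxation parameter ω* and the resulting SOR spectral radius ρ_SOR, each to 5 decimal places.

ω* = 1.82639, ρ_SOR = 0.82639

With n=32, ρ(Jacobi) = cos(π/33) = 0.99547.
√(1−ρ_J²) = |sin(π/33)| = 0.095056
[ω*] 2 ÷ (1 + 0.095056) = 2 ÷ 1.095056 = 1.82639.
[ρ_SOR] ω* − 1 = 0.82639.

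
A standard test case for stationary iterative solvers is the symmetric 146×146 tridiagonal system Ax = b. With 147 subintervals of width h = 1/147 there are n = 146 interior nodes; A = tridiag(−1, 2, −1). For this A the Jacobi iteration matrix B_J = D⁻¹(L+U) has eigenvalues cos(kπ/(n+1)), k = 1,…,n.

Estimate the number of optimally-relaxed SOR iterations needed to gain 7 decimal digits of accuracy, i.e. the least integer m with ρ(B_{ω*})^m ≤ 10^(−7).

m = 378

With n=146, ρ(Jacobi) = cos(π/147) = 0.9997716.
√(1 − cos²(π/147)) = sin(π/147) ≈ 0.0213698.
ω* = 2/(1 + 0.0213698) = 2/1.0213698 = 1.9581546.
[ρ_SOR] ω* − 1 = 0.9581546.
For 7 digits: m = 7·ln10 / (−ln 0.9581546) = 16.1181/0.0427461 = 377.066; round up → m = 378.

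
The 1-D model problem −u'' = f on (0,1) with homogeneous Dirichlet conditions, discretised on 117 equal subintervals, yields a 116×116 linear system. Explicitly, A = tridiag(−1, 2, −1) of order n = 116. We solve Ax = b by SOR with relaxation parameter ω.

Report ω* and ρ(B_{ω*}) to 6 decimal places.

½·tridiag(1,0,1) at n=116: λ_k = cos(kπ/117); max |λ| at k=1 ⇒ ρ_J = cos(π/117) ≈ 0.999640.
root = sin(π/117) = 0.0268480  (since 1−cos² = sin²).
ω* = 2 / (1 + 0.0268480) = 2 / 1.0268480 ≈ 1.947708.
ρ(B_{ω*}) = ω*−1 = 0.947708

ω* = 1.947708, ρ_SOR = 0.947708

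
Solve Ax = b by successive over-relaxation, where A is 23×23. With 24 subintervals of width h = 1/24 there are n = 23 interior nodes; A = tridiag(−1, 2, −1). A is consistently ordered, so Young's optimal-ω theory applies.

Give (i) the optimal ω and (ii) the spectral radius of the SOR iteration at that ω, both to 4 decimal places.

ω* = 1.7691, ρ_SOR = 0.7691

B_J for the 23×23 system has eigenvalues cos(kπ/24); ρ_J = cos(π/24) = 0.9914.
root = sin(π/24) = 0.13053  (since 1−cos² = sin²).
ω* = 2/(1 + 0.13053) = 2/1.13053 = 1.7691.
ρ_SOR = ω* − 1 = 1.7691 − 1 = 0.7691.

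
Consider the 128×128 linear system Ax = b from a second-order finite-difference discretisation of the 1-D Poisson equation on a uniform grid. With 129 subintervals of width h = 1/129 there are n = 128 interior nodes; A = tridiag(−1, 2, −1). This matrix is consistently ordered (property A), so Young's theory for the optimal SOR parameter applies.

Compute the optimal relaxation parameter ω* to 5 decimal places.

ω* = 1.95246

With n=128, ρ(Jacobi) = cos(π/129) = 0.99970.
√(1−ρ_J²) simplifies to sin(π/129) = 0.024351.
Young: ω* = 2/(1+√(1−ρ_J²)) = 2/(1+0.024351) = 2/1.024351 = 1.95246.
and ρ(B_{ω*}) = 1.95246 − 1 = 0.95246.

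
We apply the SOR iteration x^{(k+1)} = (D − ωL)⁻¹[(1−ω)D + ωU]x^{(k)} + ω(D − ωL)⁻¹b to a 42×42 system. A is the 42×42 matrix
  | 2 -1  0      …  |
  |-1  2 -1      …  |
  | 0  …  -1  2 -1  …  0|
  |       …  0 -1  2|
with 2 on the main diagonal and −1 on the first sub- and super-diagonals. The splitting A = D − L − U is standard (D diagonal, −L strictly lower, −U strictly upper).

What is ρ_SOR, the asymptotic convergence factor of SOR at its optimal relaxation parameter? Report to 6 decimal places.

B_J for the 42×42 system has eigenvalues cos(kπ/43); ρ_J = cos(π/43) = 0.997332.
√(1−ρ_J²) = |sin(π/43)| = 0.0729953
So ω* = 2/1.0729953 = 1.863941 (Young).
ρ_SOR = ω* − 1 = 1.863941 − 1 = 0.863941.

ρ_SOR = 0.863941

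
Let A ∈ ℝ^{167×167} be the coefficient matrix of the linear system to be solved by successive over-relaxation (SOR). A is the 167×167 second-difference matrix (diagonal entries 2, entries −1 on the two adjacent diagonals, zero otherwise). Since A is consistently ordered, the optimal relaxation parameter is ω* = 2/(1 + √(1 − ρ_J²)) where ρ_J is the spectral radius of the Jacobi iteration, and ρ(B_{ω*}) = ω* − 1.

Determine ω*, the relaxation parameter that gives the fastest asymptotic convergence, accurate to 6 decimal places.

spectrum of D⁻¹(L+U) = {cos(kπ/168) : 1≤k≤167}; ρ_J = cos(π/168) = 0.999825.
√(1−ρ_J²) = |sin(π/168)| = 0.0186989
[ω*] 2 ÷ (1 + 0.0186989) = 2 ÷ 1.0186989 = 1.963289.
[ρ_SOR] ω* − 1 = 0.963289.

ω* = 1.963289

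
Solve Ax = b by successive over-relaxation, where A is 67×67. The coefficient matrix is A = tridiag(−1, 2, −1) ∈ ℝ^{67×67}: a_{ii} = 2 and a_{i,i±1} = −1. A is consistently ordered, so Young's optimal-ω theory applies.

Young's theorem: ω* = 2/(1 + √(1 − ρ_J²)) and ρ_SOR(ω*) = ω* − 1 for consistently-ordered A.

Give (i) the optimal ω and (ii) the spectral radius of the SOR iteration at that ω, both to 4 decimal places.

ω* = 1.9117, ρ_SOR = 0.9117

ρ_J = max_k |cos(kπ/68)| = cos(π/68) = 0.9989
√(1 − cos²(π/68)) = sin(π/68) ≈ 0.04618.
Young: ω* = 2/(1+√(1−ρ_J²)) = 2/(1+0.04618) = 2/1.04618 = 1.9117.
ρ(B_{ω*}) = ω*−1 = 0.9117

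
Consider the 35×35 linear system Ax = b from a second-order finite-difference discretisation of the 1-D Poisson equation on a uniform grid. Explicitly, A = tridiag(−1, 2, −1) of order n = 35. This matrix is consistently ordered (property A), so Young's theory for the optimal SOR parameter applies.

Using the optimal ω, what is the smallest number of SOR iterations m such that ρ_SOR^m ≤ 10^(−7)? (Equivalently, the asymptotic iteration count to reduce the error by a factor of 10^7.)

m = 93

[ρ_J] n=35: ρ(B_J) = cos(π/(n+1)) = cos(π/36) = 0.9961947.
√(1−ρ_J²) = |sin(π/36)| = 0.0871557
Then 2/(1+√(1−ρ_J²)) = 2/(1+0.0871557); ω* = 2/1.0871557 = 1.8396629.
[ρ_SOR] ω* − 1 = 0.8396629.
m ≥ 7·ln10 / (−ln 0.8396629) = 92.233; smallest integer m = 93.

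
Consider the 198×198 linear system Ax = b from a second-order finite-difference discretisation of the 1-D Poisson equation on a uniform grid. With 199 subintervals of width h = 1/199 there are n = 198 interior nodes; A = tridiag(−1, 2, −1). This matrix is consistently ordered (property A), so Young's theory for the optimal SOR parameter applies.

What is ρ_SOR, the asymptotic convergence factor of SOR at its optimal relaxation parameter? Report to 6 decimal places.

With n=198, ρ(Jacobi) = cos(π/199) = 0.999875.
√(1−ρ_J²) = |sin(π/199)| = 0.0157862
Then 2/(1+√(1−ρ_J²)) = 2/(1+0.0157862); ω* = 2/1.0157862 = 1.968918.
[ρ_SOR] ω* − 1 = 0.968918.

ρ_SOR = 0.968918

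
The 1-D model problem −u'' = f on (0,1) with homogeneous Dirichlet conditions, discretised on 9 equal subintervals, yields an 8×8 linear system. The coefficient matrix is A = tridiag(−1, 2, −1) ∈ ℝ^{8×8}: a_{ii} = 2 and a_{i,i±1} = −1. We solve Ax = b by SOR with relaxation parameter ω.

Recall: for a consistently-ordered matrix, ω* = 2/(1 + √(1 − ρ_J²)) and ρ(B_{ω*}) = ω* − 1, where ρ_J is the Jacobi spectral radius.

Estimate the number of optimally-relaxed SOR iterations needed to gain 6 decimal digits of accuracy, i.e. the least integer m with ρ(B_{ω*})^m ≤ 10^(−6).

m = 20

With n=8, ρ(Jacobi) = cos(π/9) = 0.9396926.
√(1−ρ_J²) = |sin(π/9)| = 0.3420201
Young: ω* = 2/(1+√(1−ρ_J²)) = 2/(1+0.3420201) = 2/1.3420201 = 1.4902906.
ρ_SOR = ω* − 1 ≈ 0.4902906.
Need (0.4902906)^m ≤ 10^(−6): m ≥ 6·ln10/|ln 0.4902906| = 13.8155/0.712757 = 19.383 ⇒ m = 20.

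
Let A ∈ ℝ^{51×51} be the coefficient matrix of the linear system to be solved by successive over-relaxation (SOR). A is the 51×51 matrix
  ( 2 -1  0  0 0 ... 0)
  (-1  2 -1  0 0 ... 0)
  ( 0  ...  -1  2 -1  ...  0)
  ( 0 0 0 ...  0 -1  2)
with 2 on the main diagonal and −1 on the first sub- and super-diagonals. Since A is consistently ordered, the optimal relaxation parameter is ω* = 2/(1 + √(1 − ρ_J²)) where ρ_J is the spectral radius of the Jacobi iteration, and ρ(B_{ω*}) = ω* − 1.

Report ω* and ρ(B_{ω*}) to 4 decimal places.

ω* = 1.8861, ρ_SOR = 0.8861

ρ_J = max_k |cos(kπ/52)| = cos(π/52) = 0.9982
√(1−ρ_J²) = |sin(π/52)| = 0.06038
Then 2/(1+√(1−ρ_J²)) = 2/(1+0.06038); ω* = 2/1.06038 = 1.8861.
ρ(B_{ω*}) = ω*−1 = 0.8861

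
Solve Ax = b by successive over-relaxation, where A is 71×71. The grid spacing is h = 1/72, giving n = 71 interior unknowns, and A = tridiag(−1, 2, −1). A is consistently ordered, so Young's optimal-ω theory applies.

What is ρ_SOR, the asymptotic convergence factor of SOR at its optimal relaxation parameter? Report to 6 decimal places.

ρ_SOR = 0.916407

n=71: λ(B_J) = 1 − λ(A)/2 = cos(kπ/72); k=1 gives ρ_J = 0.999048.
√(1−ρ_J²) simplifies to sin(π/72) = 0.0436194.
Then 2/(1+√(1−ρ_J²)) = 2/(1+0.0436194); ω* = 2/1.0436194 = 1.916407.
ρ_SOR = ω* − 1 = 1.916407 − 1 = 0.916407.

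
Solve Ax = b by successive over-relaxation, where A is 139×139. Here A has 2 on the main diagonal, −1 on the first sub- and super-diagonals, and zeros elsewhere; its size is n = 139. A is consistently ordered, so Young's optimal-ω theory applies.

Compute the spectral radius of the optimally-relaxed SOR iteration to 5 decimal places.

½·tridiag(1,0,1) at n=139: λ_k = cos(kπ/140); max |λ| at k=1 ⇒ ρ_J = cos(π/140) ≈ 0.99975.
√(1 − cos²(π/140)) = sin(π/140) ≈ 0.022438.
ω* = 2/(1 + 0.022438) = 2/1.022438 = 1.95611.
At ω = 1.95611 every |λ(B_ω)| = ω−1, so ρ_SOR = 0.95611.

ρ_SOR = 0.95611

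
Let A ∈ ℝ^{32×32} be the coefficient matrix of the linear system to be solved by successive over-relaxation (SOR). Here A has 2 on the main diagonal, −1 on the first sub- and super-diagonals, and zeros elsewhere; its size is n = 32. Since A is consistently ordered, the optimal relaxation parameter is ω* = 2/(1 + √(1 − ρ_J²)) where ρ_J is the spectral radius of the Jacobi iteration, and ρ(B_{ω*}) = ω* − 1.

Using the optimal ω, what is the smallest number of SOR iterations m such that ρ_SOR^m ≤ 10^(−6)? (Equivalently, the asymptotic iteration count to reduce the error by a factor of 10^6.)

m = 73

With n=32, ρ(Jacobi) = cos(π/33) = 0.9954719.
root = sin(π/33) = 0.0950560  (since 1−cos² = sin²).
[ω*] 2 ÷ (1 + 0.0950560) = 2 ÷ 1.0950560 = 1.8263906.
and ρ(B_{ω*}) = 1.8263906 − 1 = 0.8263906.
6·ln10 = 13.8155; −ln(0.8263906) = 0.190688; m = ⌈13.8155/0.190688⌉ = ⌈72.451⌉ = 73.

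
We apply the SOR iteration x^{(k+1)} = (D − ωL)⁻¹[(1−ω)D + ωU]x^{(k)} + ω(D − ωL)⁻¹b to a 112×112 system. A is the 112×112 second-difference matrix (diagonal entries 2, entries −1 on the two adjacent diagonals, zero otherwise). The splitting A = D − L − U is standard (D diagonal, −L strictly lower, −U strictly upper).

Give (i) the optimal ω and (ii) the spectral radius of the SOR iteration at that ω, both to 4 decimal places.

ρ_J = max_k |cos(kπ/113)| = cos(π/113) = 0.9996
√(1 − cos²(π/113)) = sin(π/113) ≈ 0.02780.
Young: ω* = 2/(1+√(1−ρ_J²)) = 2/(1+0.02780) = 2/1.02780 = 1.9459.
ρ_SOR = ω* − 1 = 1.9459 − 1 = 0.9459.

ω* = 1.9459, ρ_SOR = 0.9459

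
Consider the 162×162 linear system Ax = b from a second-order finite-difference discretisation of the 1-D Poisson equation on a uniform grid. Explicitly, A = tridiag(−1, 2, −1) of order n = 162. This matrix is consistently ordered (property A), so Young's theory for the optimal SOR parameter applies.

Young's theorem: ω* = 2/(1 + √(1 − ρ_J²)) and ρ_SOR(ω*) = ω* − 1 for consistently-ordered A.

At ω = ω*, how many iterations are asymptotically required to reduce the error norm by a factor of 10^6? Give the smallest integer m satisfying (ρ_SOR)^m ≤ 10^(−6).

m = 359

[ρ_J] n=162: ρ(B_J) = cos(π/(n+1)) = cos(π/163) = 0.9998143.
√(1−ρ_J²) simplifies to sin(π/163) = 0.0192724.
Young: ω* = 2/(1+√(1−ρ_J²)) = 2/(1+0.0192724) = 2/1.0192724 = 1.9621840.
ρ(B_{ω*}) = ω*−1 = 0.9621840
ρ_SOR^m ≤ 10^(−6) ⇔ m ≥ 6·ln10/(−ln 0.9621840) = 13.8155/0.0385496 = 358.382; m = ⌈358.382⌉ = 359.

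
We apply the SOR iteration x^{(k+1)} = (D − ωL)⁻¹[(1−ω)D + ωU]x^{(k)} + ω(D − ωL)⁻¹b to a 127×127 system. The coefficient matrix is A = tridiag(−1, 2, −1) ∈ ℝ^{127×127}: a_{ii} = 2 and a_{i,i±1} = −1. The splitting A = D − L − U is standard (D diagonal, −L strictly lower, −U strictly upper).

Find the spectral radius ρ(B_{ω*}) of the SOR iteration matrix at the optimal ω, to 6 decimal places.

ρ_SOR = 0.952093

ρ_J = max_k |cos(kπ/128)| = cos(π/128) = 0.999699
1 − cos²(π/128) = sin²(π/128) ⇒ √(1−ρ_J²) = sin(π/128) = 0.0245412.
[ω*] 2 ÷ (1 + 0.0245412) = 2 ÷ 1.0245412 = 1.952093.
and ρ(B_{ω*}) = 1.952093 − 1 = 0.952093.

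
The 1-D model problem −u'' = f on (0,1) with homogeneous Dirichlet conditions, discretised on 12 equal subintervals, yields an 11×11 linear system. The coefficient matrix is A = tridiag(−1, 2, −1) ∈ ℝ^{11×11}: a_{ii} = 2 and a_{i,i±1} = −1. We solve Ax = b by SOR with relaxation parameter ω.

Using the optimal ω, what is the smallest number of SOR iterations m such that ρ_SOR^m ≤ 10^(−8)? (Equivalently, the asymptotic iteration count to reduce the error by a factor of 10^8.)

B_J for the 11×11 system has eigenvalues cos(kπ/12); ρ_J = cos(π/12) = 0.9659258.
√(1−ρ_J²) = |sin(π/12)| = 0.2588190
ω* = 2/(1 + 0.2588190) = 2/1.2588190 = 1.5887908.
[ρ_SOR] ω* − 1 = 0.5887908.
8·ln10 = 18.4207; −ln(0.5887908) = 0.529684; m = ⌈18.4207/0.529684⌉ = ⌈34.777⌉ = 35.

m = 35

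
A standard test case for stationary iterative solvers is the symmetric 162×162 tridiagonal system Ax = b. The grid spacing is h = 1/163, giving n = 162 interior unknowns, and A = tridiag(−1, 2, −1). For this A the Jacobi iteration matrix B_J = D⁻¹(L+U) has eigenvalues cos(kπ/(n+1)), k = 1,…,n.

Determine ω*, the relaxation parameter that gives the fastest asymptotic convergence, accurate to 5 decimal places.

With n=162, ρ(Jacobi) = cos(π/163) = 0.99981.
root = sin(π/163) = 0.019272  (since 1−cos² = sin²).
Then 2/(1+√(1−ρ_J²)) = 2/(1+0.019272); ω* = 2/1.019272 = 1.96218.
At ω = 1.96218 every |λ(B_ω)| = ω−1, so ρ_SOR = 0.96218.

ω* = 1.96218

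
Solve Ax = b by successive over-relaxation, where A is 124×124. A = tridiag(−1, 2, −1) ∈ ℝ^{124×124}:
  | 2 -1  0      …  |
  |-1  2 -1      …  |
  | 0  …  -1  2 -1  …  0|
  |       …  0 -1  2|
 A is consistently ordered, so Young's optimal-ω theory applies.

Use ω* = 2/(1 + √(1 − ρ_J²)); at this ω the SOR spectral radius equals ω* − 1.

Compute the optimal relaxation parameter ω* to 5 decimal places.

ω* = 1.95097

½·tridiag(1,0,1) at n=124: λ_k = cos(kπ/125); max |λ| at k=1 ⇒ ρ_J = cos(π/125) ≈ 0.99968.
√(1−ρ_J²) = |sin(π/125)| = 0.025130
ω* = 2 / (1 + 0.025130) = 2 / 1.025130 ≈ 1.95097.
[ρ_SOR] ω* − 1 = 0.95097.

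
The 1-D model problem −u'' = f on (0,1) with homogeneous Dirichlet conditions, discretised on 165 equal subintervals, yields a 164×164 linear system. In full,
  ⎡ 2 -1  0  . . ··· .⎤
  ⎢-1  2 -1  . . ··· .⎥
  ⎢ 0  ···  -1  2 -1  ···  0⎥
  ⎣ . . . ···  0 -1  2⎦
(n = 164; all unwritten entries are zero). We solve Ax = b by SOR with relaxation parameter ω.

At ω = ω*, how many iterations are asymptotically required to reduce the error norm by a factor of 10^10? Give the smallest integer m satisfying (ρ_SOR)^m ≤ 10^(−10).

With n=164, ρ(Jacobi) = cos(π/165) = 0.9998187.
1 − cos²(π/165) = sin²(π/165) ⇒ √(1−ρ_J²) = sin(π/165) = 0.0190388.
Young: ω* = 2/(1+√(1−ρ_J²)) = 2/(1+0.0190388) = 2/1.0190388 = 1.9626338.
Hence ρ(B_{ω*}) = 1.9626338 − 1 = 0.9626338.
10·ln10 = 23.0259; −ln(0.9626338) = 0.0380822; m = ⌈23.0259/0.0380822⌉ = ⌈604.637⌉ = 605.

m = 605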